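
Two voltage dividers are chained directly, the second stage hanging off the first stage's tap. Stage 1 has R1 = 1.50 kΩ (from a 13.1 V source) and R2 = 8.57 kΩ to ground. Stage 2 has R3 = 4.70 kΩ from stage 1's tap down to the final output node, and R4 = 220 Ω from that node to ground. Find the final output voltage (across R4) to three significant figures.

V_out ≈ 0.396 V

Stage 2 presents R3+R4 = 4920 Ω as a load on stage 1's tap.
Stage 1's lower leg becomes R2‖(R3+R4) = 3126 Ω, so V_mid = 13.1 × 3126/4626 = 8.852 V.
Stage 2 is itself unloaded: V_out = V_mid × R4/(R3+R4) = 8.852 × 220/4920 = 0.396 V.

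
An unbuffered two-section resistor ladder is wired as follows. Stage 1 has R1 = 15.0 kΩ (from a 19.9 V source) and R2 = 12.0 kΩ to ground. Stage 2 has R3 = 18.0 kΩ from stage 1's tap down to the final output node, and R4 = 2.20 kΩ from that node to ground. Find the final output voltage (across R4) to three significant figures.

Stage 2 presents R3+R4 = 20.20 kΩ as a load on stage 1's tap.
Stage 1's lower leg becomes R2‖(R3+R4) = 7.528 kΩ, so V_mid = 19.9 × 7.528/22.53 = 6.650 V.
Stage 2 is itself unloaded: V_out = V_mid × R4/(R3+R4) = 6.650 × 2.20/20.20 = 0.724 V.

V_out ≈ 0.724 V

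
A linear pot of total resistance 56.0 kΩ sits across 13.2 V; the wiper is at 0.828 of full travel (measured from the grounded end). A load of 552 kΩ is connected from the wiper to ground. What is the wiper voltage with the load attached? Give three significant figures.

V ≈ 10.8 V

The wiper splits the pot into (1−α)R = 9.632 kΩ above and αR = 46.37 kΩ below.
Lower section ‖ load = 42.77 kΩ.
V_wiper = 13.2 × 42.77/(9.632 + 42.77) = 10.8 V.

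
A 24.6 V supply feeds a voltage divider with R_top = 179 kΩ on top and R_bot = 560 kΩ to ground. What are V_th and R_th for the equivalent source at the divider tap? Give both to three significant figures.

V_th is the open-circuit tap voltage: 24.6 × 560/(179 + 560) = 18.6 V.
With the supply zeroed, R_top and R_bot appear in parallel from the tap: R_th = R_top‖R_bot = (179 × 560)/739.0 = 136 kΩ.

V_th = 18.6 V, R_th = 136 kΩ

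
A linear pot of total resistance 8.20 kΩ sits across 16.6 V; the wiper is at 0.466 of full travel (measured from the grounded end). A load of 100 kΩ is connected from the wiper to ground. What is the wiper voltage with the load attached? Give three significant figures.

V ≈ 7.58 V

The wiper splits the pot into (1−α)R = 4.379 kΩ above and αR = 3.821 kΩ below.
Lower section ‖ load = 3.681 kΩ.
V_wiper = 16.6 × 3.681/(4.379 + 3.681) = 7.58 V.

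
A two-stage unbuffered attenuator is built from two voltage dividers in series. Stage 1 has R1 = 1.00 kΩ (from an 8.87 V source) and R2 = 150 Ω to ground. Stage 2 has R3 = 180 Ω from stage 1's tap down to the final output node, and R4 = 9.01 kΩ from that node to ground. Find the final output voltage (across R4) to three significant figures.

Stage 2 presents R3+R4 = 9190 Ω as a load on stage 1's tap.
Stage 1's lower leg becomes R2‖(R3+R4) = 147.6 Ω, so V_mid = 8.87 × 147.6/1148 = 1.141 V.
Stage 2 is itself unloaded: V_out = V_mid × R4/(R3+R4) = 1.141 × 9010/9190 = 1.12 V.

V_out ≈ 1.12 V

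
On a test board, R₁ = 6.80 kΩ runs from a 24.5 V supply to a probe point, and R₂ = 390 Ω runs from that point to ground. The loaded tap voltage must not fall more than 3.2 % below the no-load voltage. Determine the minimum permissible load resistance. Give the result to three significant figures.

R_L(min) ≈ 11.2 kΩ

Output resistance R_th = R₁‖R₂ = (6800 × 390)/7190 = 368.8 Ω.
The fractional drop is R_th/(R_th + R_L); requiring this ≤ 0.0320 gives R_L ≥ R_th(1/0.0320 − 1) = 368.8 × 30.25 = 11.2 kΩ.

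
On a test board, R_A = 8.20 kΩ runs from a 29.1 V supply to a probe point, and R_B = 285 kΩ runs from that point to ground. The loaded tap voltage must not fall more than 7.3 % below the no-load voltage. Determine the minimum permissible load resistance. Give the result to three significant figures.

R_L(min) ≈ 101 kΩ

Output resistance R_th = R_A‖R_B = (8.20 × 285)/293.2 = 7.971 kΩ.
The fractional drop is R_th/(R_th + R_L); requiring this ≤ 0.0730 gives R_L ≥ R_th(1/0.0730 − 1) = 7.971 × 12.70 = 101 kΩ.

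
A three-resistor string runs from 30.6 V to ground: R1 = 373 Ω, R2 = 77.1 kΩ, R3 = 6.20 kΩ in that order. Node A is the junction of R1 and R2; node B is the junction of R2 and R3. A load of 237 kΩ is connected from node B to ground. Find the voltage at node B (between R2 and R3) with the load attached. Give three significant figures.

V ≈ 2.21 V

At node B, R3 is in parallel with the load: R3‖R_L = 6042 Ω.
Below node A the resistance is R2 + (R3‖R_L) = 83140 Ω, so V_A = 30.6 × 83140/83510 = 30.46 V.
Then V_B = V_A × (R3‖R_L)/(R2 + R3‖R_L) = 30.46 × 6042/83140 = 2.21 V.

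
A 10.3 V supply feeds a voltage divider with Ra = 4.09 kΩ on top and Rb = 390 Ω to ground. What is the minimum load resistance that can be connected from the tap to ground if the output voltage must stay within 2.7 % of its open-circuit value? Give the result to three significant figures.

R_L(min) ≈ 12.8 kΩ

Output resistance R_th = Ra‖Rb = (4090 × 390)/4480 = 356.0 Ω.
The fractional drop is R_th/(R_th + R_L); requiring this ≤ 0.0270 gives R_L ≥ R_th(1/0.0270 − 1) = 356.0 × 36.04 = 12.8 kΩ.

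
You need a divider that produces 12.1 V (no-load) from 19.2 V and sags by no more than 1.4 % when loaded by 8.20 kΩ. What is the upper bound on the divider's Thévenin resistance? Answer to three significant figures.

R_th ≤ 116 Ω

Loading drop = R_th/(R_th + R_L) ≤ 0.0140, so R_th ≤ R_L · ε/(1−ε) = 8.20 kΩ × 0.0140/0.9860 = 116 Ω.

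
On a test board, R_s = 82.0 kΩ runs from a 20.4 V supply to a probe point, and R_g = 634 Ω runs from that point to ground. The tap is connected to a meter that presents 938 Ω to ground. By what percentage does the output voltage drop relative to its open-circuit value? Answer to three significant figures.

40.1 %

Unloaded V = 20.4 × 634/82630 = 0.1565 V.
Loaded: R_g‖R_L = 378.3 Ω, giving V = 20.4 × 378.3/82380 = 0.09368 V.
Drop = (0.1565 − 0.09368) / 0.1565 = 40.1 %.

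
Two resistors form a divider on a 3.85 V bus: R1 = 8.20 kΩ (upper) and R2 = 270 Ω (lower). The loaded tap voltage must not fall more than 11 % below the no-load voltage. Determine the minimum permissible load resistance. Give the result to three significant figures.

Output resistance R_th = R1‖R2 = (8200 × 270)/8470 = 261.4 Ω.
The fractional drop is R_th/(R_th + R_L); requiring this ≤ 0.110 gives R_L ≥ R_th(1/0.110 − 1) = 261.4 × 8.091 = 2.11 kΩ.

R_L(min) ≈ 2.11 kΩ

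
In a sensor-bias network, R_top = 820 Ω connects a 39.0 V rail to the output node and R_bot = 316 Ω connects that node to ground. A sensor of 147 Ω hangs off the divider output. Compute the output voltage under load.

The load sits in parallel with R_bot: R_bot‖R_L = (316 × 147) / (316 + 147) = 100.3 Ω.
V_out = 39.0 × 100.3 / (820 + 100.3) = 39.0 × 100.3/920.3 = 4.25 V.

V_out ≈ 4.25 V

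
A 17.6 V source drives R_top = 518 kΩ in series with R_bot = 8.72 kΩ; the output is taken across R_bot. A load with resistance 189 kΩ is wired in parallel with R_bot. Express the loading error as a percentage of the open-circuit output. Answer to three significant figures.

4.34 %

The divider's output (Thévenin) resistance is R_top‖R_bot = 8.576 kΩ.
Fractional drop under load = R_th/(R_th + R_L) = 8.576 / (8.576 + 189) = 0.04340.
So the output falls by 4.34 %.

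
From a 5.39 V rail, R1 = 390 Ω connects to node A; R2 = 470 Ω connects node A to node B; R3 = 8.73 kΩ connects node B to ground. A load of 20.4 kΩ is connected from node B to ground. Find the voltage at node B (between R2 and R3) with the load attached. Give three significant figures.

At node B, R3 is in parallel with the load: R3‖R_L = 6114 Ω.
Below node A the resistance is R2 + (R3‖R_L) = 6584 Ω, so V_A = 5.39 × 6584/6974 = 5.089 V.
Then V_B = V_A × (R3‖R_L)/(R2 + R3‖R_L) = 5.089 × 6114/6584 = 4.73 V.

V ≈ 4.73 V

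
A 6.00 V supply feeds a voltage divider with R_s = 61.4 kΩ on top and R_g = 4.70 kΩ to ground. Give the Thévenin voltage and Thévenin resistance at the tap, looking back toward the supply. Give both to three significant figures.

V_th is the open-circuit tap voltage: 6.00 × 4.70/(61.4 + 4.70) = 0.427 V.
With the supply zeroed, R_s and R_g appear in parallel from the tap: R_th = R_s‖R_g = (61.4 × 4.70)/66.10 = 4.37 kΩ.

V_th = 0.427 V, R_th = 4.37 kΩ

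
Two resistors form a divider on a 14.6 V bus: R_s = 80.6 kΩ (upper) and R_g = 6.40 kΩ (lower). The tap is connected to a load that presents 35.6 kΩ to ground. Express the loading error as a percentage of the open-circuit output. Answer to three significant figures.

14.3 %

The divider's output (Thévenin) resistance is R_s‖R_g = 5.929 kΩ.
Fractional drop under load = R_th/(R_th + R_L) = 5.929 / (5.929 + 35.6) = 0.1428.
So the output falls by 14.3 %.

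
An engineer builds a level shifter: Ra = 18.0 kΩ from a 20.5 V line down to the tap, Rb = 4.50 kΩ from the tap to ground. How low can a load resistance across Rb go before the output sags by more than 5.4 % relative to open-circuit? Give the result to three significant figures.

R_L(min) ≈ 63.1 kΩ

Output resistance R_th = Ra‖Rb = (18.0 × 4.50)/22.50 = 3.600 kΩ.
The fractional drop is R_th/(R_th + R_L); requiring this ≤ 0.0540 gives R_L ≥ R_th(1/0.0540 − 1) = 3.600 × 17.52 = 63.1 kΩ.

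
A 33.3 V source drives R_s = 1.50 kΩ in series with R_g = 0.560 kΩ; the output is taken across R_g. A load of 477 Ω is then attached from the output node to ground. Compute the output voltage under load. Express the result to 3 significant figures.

V_out ≈ 4.88 V

The load sits in parallel with R_g: R_g‖R_L = (560 × 477) / (560 + 477) = 257.6 Ω.
V_out = 33.3 × 257.6 / (1500 + 257.6) = 33.3 × 257.6/1758 = 4.88 V.
(Unloaded it would have been 9.05 V.)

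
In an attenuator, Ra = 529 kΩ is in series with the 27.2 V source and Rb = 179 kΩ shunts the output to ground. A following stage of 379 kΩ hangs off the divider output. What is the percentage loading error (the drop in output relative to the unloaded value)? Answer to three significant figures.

26.1 %

Unloaded V = 27.2 × 179/708.0 = 6.877 V.
Loaded: Rb‖R_L = 121.6 kΩ, giving V = 27.2 × 121.6/650.6 = 5.083 V.
Drop = (6.877 − 5.083) / 6.877 = 26.1 %.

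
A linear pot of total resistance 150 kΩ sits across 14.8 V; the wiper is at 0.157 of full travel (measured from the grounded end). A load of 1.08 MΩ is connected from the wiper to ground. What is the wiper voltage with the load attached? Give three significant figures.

The wiper splits the pot into (1−α)R = 126.5 kΩ above and αR = 23.55 kΩ below.
Lower section ‖ load = 23.05 kΩ.
V_wiper = 14.8 × 23.05/(126.5 + 23.05) = 2.28 V.

V ≈ 2.28 V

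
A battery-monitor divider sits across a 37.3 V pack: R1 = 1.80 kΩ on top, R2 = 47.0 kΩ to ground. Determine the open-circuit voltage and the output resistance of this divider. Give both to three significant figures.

V_th is the open-circuit tap voltage: 37.3 × 47.0/(1.80 + 47.0) = 35.9 V.
With the supply zeroed, R1 and R2 appear in parallel from the tap: R_th = R1‖R2 = (1.80 × 47.0)/48.80 = 1.73 kΩ.

V_th = 35.9 V, R_th = 1.73 kΩ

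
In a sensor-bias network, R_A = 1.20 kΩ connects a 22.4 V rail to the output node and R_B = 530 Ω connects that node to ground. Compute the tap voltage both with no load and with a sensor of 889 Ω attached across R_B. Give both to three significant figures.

Open-circuit: V = 22.4 × 530/(1200 + 530) = 6.86 V.
With the load, R_B becomes R_B‖R_L = 332.0 Ω, so V = 22.4 × 332.0/1532 = 4.85 V.

Unloaded: 6.86 V; loaded: 4.85 V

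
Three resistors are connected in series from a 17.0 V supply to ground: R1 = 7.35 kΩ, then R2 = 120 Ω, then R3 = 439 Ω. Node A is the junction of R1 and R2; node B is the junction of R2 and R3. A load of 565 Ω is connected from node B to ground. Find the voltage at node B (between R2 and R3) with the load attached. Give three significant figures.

V ≈ 0.544 V

At node B, R3 is in parallel with the load: R3‖R_L = 247.0 Ω.
Below node A the resistance is R2 + (R3‖R_L) = 367.0 Ω, so V_A = 17.0 × 367.0/7717 = 0.8086 V.
Then V_B = V_A × (R3‖R_L)/(R2 + R3‖R_L) = 0.8086 × 247.0/367.0 = 0.544 V.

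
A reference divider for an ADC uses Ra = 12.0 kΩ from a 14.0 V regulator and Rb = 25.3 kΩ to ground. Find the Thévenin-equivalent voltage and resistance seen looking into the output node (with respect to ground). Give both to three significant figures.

V_th = 9.50 V, R_th = 8.14 kΩ

V_th is the open-circuit tap voltage: 14.0 × 25.3/(12.0 + 25.3) = 9.50 V.
With the supply zeroed, Ra and Rb appear in parallel from the tap: R_th = Ra‖Rb = (12.0 × 25.3)/37.30 = 8.14 kΩ.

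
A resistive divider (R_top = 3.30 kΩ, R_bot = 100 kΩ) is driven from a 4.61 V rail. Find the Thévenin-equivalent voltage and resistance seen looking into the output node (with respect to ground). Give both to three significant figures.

V_th = 4.46 V, R_th = 3.19 kΩ

V_th is the open-circuit tap voltage: 4.61 × 100/(3.30 + 100) = 4.46 V.
With the supply zeroed, R_top and R_bot appear in parallel from the tap: R_th = R_top‖R_bot = (3.30 × 100)/103.3 = 3.19 kΩ.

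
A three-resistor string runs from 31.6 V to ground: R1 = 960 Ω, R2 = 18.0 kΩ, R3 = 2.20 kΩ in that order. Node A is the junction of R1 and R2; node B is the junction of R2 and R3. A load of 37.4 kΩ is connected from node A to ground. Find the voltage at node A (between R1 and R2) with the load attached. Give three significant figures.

Below node A the series string R2+R3 = 20200 Ω sits in parallel with the 37400 Ω load: 13120 Ω.
V_A = 31.6 × 13120/(960 + 13120) = 29.4 V.

V ≈ 29.4 V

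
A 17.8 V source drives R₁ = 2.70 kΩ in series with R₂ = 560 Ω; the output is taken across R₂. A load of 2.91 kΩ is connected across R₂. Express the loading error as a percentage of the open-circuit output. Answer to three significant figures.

Unloaded V = 17.8 × 560/3260 = 3.0577 V.
Loaded: R₂‖R_L = 469.6 Ω, giving V = 17.8 × 469.6/3170 = 2.6373 V.
Drop = (3.0577 − 2.6373) / 3.0577 = 13.7 %.

13.7 %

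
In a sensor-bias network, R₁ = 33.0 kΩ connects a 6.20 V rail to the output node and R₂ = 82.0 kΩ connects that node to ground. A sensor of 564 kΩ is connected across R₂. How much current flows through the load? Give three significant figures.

R₂‖R_L = 71.59 kΩ; V_out = 6.20 × 71.59/104.6 = 4.244 V.
I_L = V_out / R_L = 4.244 / 564 kΩ = 7.52 µA.

I_L ≈ 7.52 µA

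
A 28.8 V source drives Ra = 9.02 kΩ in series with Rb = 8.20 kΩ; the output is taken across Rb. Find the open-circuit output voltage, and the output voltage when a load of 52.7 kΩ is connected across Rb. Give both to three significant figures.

Unloaded: 13.7 V; loaded: 12.7 V

Open-circuit: V = 28.8 × 8.20/(9.02 + 8.20) = 13.7 V.
With the load, Rb becomes Rb‖R_L = 7.096 kΩ, so V = 28.8 × 7.096/16.12 = 12.7 V.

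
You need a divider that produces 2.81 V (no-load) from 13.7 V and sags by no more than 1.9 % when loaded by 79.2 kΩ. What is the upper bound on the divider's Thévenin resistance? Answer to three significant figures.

Loading drop = R_th/(R_th + R_L) ≤ 0.0190, so R_th ≤ R_L · ε/(1−ε) = 79.2 kΩ × 0.0190/0.9810 = 1.53 kΩ.

R_th ≤ 1.53 kΩ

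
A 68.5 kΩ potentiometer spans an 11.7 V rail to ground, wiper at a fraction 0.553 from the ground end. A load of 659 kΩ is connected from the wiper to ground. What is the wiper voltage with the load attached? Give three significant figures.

V ≈ 6.31 V

The wiper splits the pot into (1−α)R = 30.62 kΩ above and αR = 37.88 kΩ below.
Lower section ‖ load = 35.82 kΩ.
V_wiper = 11.7 × 35.82/(30.62 + 35.82) = 6.31 V.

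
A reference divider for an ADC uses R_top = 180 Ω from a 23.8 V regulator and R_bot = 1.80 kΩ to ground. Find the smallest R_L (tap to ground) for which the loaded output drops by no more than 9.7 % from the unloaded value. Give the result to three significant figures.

R_L(min) ≈ 1.52 kΩ

Output resistance R_th = R_top‖R_bot = (180 × 1800)/1980 = 163.6 Ω.
The fractional drop is R_th/(R_th + R_L); requiring this ≤ 0.0970 gives R_L ≥ R_th(1/0.0970 − 1) = 163.6 × 9.309 = 1.52 kΩ.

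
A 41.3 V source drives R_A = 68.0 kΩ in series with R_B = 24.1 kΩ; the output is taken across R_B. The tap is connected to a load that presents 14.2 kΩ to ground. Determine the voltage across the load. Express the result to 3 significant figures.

The load sits in parallel with R_B: R_B‖R_L = (24.1 × 14.2) / (24.1 + 14.2) = 8.935 kΩ.
V_out = 41.3 × 8.935 / (68.0 + 8.935) = 41.3 × 8.935/76.94 = 4.80 V.
(Unloaded it would have been 10.8 V.)

V_out ≈ 4.80 V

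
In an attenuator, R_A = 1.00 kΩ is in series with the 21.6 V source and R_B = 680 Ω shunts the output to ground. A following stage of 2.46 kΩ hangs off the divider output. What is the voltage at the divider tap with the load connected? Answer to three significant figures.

The load sits in parallel with R_B: R_B‖R_L = (680 × 2460) / (680 + 2460) = 532.7 Ω.
V_out = 21.6 × 532.7 / (1000 + 532.7) = 21.6 × 532.7/1533 = 7.51 V.

V_out ≈ 7.51 V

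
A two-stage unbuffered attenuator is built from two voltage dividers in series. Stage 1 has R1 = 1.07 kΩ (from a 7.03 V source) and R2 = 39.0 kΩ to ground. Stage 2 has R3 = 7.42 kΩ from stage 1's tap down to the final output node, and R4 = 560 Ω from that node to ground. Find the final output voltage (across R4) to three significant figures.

V_out ≈ 0.425 V

Stage 2 presents R3+R4 = 7980 Ω as a load on stage 1's tap.
Stage 1's lower leg becomes R2‖(R3+R4) = 6625 Ω, so V_mid = 7.03 × 6625/7695 = 6.052 V.
Stage 2 is itself unloaded: V_out = V_mid × R4/(R3+R4) = 6.052 × 560/7980 = 0.425 V.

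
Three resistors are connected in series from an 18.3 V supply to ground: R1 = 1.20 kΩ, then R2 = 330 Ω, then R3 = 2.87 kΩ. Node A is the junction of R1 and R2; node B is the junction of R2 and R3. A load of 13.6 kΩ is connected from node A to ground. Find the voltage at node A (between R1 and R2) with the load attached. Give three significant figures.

Below node A the series string R2+R3 = 3200 Ω sits in parallel with the 13600 Ω load: 2590 Ω.
V_A = 18.3 × 2590/(1200 + 2590) = 12.5 V.

V ≈ 12.5 V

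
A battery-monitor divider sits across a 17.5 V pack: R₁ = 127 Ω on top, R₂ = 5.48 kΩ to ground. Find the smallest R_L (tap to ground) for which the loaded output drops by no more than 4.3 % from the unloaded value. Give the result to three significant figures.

R_L(min) ≈ 2.76 kΩ

Output resistance R_th = R₁‖R₂ = (127 × 5480)/5607 = 124.1 Ω.
The fractional drop is R_th/(R_th + R_L); requiring this ≤ 0.0430 gives R_L ≥ R_th(1/0.0430 − 1) = 124.1 × 22.26 = 2.76 kΩ.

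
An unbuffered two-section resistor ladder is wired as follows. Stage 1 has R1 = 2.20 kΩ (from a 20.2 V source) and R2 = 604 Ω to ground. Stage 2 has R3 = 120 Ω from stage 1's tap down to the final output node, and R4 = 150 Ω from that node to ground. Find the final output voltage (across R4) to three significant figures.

Stage 2 presents R3+R4 = 270.0 Ω as a load on stage 1's tap.
Stage 1's lower leg becomes R2‖(R3+R4) = 186.6 Ω, so V_mid = 20.2 × 186.6/2387 = 1.579 V.
Stage 2 is itself unloaded: V_out = V_mid × R4/(R3+R4) = 1.579 × 150/270.0 = 0.877 V.

V_out ≈ 0.877 V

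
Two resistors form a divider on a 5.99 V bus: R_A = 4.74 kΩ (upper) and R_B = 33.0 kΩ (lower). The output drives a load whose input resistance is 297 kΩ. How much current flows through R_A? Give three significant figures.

R_B‖R_L = 29.70 kΩ, so the source sees R_A + R_B‖R_L = 34.44 kΩ.
I = 5.99 V / 34.44 kΩ = 0.174 mA.

I ≈ 0.174 mA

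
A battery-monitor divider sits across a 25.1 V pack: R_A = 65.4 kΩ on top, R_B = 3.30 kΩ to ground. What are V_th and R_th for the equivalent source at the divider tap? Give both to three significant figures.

V_th = 1.21 V, R_th = 3.14 kΩ

V_th is the open-circuit tap voltage: 25.1 × 3.30/(65.4 + 3.30) = 1.21 V.
With the supply zeroed, R_A and R_B appear in parallel from the tap: R_th = R_A‖R_B = (65.4 × 3.30)/68.70 = 3.14 kΩ.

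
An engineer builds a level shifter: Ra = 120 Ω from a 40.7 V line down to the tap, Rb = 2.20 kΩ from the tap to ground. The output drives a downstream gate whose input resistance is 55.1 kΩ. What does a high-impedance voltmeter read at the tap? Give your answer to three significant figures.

The load sits in parallel with Rb: Rb‖R_L = (2200 × 55100) / (2200 + 55100) = 2116 Ω.
V_out = 40.7 × 2116 / (120 + 2116) = 40.7 × 2116/2236 = 38.5 V.

V_out ≈ 38.5 V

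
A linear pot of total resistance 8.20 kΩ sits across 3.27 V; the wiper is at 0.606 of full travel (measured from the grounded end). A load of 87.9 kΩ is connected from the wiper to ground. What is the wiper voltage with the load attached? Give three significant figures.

The wiper splits the pot into (1−α)R = 3.231 kΩ above and αR = 4.969 kΩ below.
Lower section ‖ load = 4.703 kΩ.
V_wiper = 3.27 × 4.703/(3.231 + 4.703) = 1.94 V.

V ≈ 1.94 V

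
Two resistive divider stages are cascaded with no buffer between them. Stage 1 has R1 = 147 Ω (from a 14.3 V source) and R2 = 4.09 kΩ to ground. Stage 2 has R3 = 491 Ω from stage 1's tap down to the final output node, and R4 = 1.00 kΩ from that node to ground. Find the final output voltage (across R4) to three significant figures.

Stage 2 presents R3+R4 = 1491 Ω as a load on stage 1's tap.
Stage 1's lower leg becomes R2‖(R3+R4) = 1093 Ω, so V_mid = 14.3 × 1093/1240 = 12.60 V.
Stage 2 is itself unloaded: V_out = V_mid × R4/(R3+R4) = 12.60 × 1000/1491 = 8.45 V.

V_out ≈ 8.45 V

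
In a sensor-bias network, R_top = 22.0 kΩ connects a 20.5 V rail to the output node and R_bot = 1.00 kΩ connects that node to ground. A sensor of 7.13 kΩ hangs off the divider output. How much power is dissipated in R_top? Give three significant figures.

Total resistance from the source is R_top + (R_bot‖R_L) = 22.88 kΩ, so I = 20.5/22.88 kΩ = 0.8961 mA.
P = I²·R_top = (0.8961 mA)² × 22.0 kΩ = 17.7 mW.

P ≈ 17.7 mW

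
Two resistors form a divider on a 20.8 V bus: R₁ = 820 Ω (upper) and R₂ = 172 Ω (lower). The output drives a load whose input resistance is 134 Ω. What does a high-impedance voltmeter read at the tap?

The load sits in parallel with R₂: R₂‖R_L = (172 × 134) / (172 + 134) = 75.32 Ω.
V_out = 20.8 × 75.32 / (820 + 75.32) = 20.8 × 75.32/895.3 = 1.75 V.
(Unloaded it would have been 3.61 V.)

V_out ≈ 1.75 V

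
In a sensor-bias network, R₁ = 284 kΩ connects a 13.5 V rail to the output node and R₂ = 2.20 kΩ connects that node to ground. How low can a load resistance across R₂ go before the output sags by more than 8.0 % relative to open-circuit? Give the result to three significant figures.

R_L(min) ≈ 25.1 kΩ

Output resistance R_th = R₁‖R₂ = (284 × 2.20)/286.2 = 2.183 kΩ.
The fractional drop is R_th/(R_th + R_L); requiring this ≤ 0.0800 gives R_L ≥ R_th(1/0.0800 − 1) = 2.183 × 11.50 = 25.1 kΩ.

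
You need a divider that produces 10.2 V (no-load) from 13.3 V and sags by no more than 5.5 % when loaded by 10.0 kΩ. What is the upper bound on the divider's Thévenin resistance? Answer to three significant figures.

Loading drop = R_th/(R_th + R_L) ≤ 0.0550, so R_th ≤ R_L · ε/(1−ε) = 10.0 kΩ × 0.0550/0.9450 = 582 Ω.
(Any R1, R2 with R2/(R1+R2) = 0.767 and R1‖R2 ≤ 582 Ω will meet the spec.)

R_th ≤ 582 Ω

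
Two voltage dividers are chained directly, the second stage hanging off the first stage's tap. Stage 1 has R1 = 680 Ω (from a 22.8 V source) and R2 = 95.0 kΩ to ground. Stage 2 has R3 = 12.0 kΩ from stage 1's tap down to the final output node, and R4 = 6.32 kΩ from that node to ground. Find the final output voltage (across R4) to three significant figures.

V_out ≈ 7.53 V

Stage 2 presents R3+R4 = 18320 Ω as a load on stage 1's tap.
Stage 1's lower leg becomes R2‖(R3+R4) = 15360 Ω, so V_mid = 22.8 × 15360/16040 = 21.83 V.
Stage 2 is itself unloaded: V_out = V_mid × R4/(R3+R4) = 21.83 × 6320/18320 = 7.53 V.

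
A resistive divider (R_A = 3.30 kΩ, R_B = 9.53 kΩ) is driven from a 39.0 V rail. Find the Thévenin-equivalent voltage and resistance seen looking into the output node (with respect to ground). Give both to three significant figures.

V_th = 29.0 V, R_th = 2.45 kΩ

V_th is the open-circuit tap voltage: 39.0 × 9.53/(3.30 + 9.53) = 29.0 V.
With the supply zeroed, R_A and R_B appear in parallel from the tap: R_th = R_A‖R_B = (3.30 × 9.53)/12.83 = 2.45 kΩ.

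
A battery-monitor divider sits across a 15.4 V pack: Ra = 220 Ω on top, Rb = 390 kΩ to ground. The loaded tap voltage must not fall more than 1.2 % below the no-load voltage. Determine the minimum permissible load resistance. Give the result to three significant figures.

Output resistance R_th = Ra‖Rb = (220 × 390000)/390200 = 219.9 Ω.
The fractional drop is R_th/(R_th + R_L); requiring this ≤ 0.0120 gives R_L ≥ R_th(1/0.0120 − 1) = 219.9 × 82.33 = 18.1 kΩ.

R_L(min) ≈ 18.1 kΩ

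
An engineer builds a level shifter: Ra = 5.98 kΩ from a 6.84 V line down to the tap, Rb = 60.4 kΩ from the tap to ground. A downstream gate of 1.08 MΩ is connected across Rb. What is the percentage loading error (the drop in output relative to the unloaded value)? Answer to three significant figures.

0.501 %

The divider's output (Thévenin) resistance is Ra‖Rb = 5.441 kΩ.
Fractional drop under load = R_th/(R_th + R_L) = 5.441 / (5.441 + 1080) = 0.005013.
So the output falls by 0.501 %.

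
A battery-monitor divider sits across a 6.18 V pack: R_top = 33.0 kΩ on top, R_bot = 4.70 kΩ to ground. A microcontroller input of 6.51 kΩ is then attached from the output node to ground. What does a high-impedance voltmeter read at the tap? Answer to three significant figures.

The load sits in parallel with R_bot: R_bot‖R_L = (4.70 × 6.51) / (4.70 + 6.51) = 2.729 kΩ.
V_out = 6.18 × 2.729 / (33.0 + 2.729) = 6.18 × 2.729/35.73 = 0.472 V.

V_out ≈ 0.472 V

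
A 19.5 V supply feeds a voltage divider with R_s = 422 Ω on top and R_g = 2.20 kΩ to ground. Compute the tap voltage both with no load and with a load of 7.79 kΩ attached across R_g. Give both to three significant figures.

Open-circuit: V = 19.5 × 2200/(422 + 2200) = 16.4 V.
With the load, R_g becomes R_g‖R_L = 1716 Ω, so V = 19.5 × 1716/2138 = 15.7 V.

Unloaded: 16.4 V; loaded: 15.7 V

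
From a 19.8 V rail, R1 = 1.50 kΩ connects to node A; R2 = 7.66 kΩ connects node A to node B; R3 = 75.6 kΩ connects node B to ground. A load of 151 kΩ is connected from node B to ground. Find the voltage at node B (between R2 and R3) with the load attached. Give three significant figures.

At node B, R3 is in parallel with the load: R3‖R_L = 50.38 kΩ.
Below node A the resistance is R2 + (R3‖R_L) = 58.04 kΩ, so V_A = 19.8 × 58.04/59.54 = 19.30 V.
Then V_B = V_A × (R3‖R_L)/(R2 + R3‖R_L) = 19.30 × 50.38/58.04 = 16.8 V.

V ≈ 16.8 V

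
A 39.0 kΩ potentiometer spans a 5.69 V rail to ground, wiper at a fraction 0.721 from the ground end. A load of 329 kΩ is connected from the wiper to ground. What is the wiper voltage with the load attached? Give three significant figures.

The wiper splits the pot into (1−α)R = 10.88 kΩ above and αR = 28.12 kΩ below.
Lower section ‖ load = 25.90 kΩ.
V_wiper = 5.69 × 25.90/(10.88 + 25.90) = 4.01 V.

V ≈ 4.01 V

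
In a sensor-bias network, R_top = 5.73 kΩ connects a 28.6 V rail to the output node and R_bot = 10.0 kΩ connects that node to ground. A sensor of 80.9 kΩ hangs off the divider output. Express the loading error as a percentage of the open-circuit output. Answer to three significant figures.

The divider's output (Thévenin) resistance is R_top‖R_bot = 3.643 kΩ.
Fractional drop under load = R_th/(R_th + R_L) = 3.643 / (3.643 + 80.9) = 0.04309.
So the output falls by 4.31 %.

4.31 %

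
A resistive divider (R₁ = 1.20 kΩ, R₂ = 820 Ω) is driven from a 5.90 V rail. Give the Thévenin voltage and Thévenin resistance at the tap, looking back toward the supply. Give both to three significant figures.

V_th is the open-circuit tap voltage: 5.90 × 820/(1200 + 820) = 2.40 V.
With the supply zeroed, R₁ and R₂ appear in parallel from the tap: R_th = R₁‖R₂ = (1200 × 820)/2020 = 487 Ω.

V_th = 2.40 V, R_th = 487 Ω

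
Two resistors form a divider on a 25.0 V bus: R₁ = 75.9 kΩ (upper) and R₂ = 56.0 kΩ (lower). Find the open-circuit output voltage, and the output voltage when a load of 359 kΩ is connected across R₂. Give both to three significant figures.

Unloaded: 10.6 V; loaded: 9.74 V

Open-circuit: V = 25.0 × 56.0/(75.9 + 56.0) = 10.6 V.
With the load, R₂ becomes R₂‖R_L = 48.44 kΩ, so V = 25.0 × 48.44/124.3 = 9.74 V.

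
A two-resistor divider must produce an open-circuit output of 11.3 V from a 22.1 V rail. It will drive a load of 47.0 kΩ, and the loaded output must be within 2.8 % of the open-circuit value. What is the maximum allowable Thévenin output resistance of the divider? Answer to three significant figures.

R_th ≤ 1.35 kΩ

Loading drop = R_th/(R_th + R_L) ≤ 0.0280, so R_th ≤ R_L · ε/(1−ε) = 47.0 kΩ × 0.0280/0.9720 = 1.35 kΩ.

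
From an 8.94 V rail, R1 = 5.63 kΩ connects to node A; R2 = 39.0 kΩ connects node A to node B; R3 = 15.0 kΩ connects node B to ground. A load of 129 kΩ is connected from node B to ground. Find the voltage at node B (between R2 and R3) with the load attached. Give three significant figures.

V ≈ 2.07 V

At node B, R3 is in parallel with the load: R3‖R_L = 13.44 kΩ.
Below node A the resistance is R2 + (R3‖R_L) = 52.44 kΩ, so V_A = 8.94 × 52.44/58.07 = 8.073 V.
Then V_B = V_A × (R3‖R_L)/(R2 + R3‖R_L) = 8.073 × 13.44/52.44 = 2.07 V.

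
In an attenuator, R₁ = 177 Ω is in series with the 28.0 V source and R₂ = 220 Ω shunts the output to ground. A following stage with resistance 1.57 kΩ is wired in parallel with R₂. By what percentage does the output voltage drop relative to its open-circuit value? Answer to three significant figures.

The divider's output (Thévenin) resistance is R₁‖R₂ = 98.09 Ω.
Fractional drop under load = R_th/(R_th + R_L) = 98.09 / (98.09 + 1570) = 0.05880.
So the output falls by 5.88 %.

5.88 %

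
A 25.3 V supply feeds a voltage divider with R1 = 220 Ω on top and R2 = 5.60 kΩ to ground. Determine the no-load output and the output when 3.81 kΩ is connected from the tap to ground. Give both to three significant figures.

Open-circuit: V = 25.3 × 5600/(220 + 5600) = 24.3 V.
With the load, R2 becomes R2‖R_L = 2267 Ω, so V = 25.3 × 2267/2487 = 23.1 V.

Unloaded: 24.3 V; loaded: 23.1 V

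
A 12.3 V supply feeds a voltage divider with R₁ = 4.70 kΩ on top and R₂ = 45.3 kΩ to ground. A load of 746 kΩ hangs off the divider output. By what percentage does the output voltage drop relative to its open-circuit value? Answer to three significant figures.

0.568 %

The divider's output (Thévenin) resistance is R₁‖R₂ = 4.258 kΩ.
Fractional drop under load = R_th/(R_th + R_L) = 4.258 / (4.258 + 746) = 0.005676.
So the output falls by 0.568 %.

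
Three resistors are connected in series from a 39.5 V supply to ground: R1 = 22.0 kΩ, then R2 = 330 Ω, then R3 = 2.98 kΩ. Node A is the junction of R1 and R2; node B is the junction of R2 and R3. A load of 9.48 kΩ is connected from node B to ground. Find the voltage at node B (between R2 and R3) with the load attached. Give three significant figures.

At node B, R3 is in parallel with the load: R3‖R_L = 2267 Ω.
Below node A the resistance is R2 + (R3‖R_L) = 2597 Ω, so V_A = 39.5 × 2597/24600 = 4.171 V.
Then V_B = V_A × (R3‖R_L)/(R2 + R3‖R_L) = 4.171 × 2267/2597 = 3.64 V.

V ≈ 3.64 V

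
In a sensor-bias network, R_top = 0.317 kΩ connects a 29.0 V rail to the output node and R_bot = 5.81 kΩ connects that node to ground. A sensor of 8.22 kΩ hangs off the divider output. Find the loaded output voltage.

V_out ≈ 26.5 V

The load sits in parallel with R_bot: R_bot‖R_L = (5810 × 8220) / (5810 + 8220) = 3404 Ω.
V_out = 29.0 × 3404 / (317 + 3404) = 29.0 × 3404/3721 = 26.5 V.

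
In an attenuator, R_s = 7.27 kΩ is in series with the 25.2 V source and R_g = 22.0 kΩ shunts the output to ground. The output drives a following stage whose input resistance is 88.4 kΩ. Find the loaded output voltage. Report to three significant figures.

V_out ≈ 17.8 V

The load sits in parallel with R_g: R_g‖R_L = (22.0 × 88.4) / (22.0 + 88.4) = 17.62 kΩ.
V_out = 25.2 × 17.62 / (7.27 + 17.62) = 25.2 × 17.62/24.89 = 17.8 V.
(Unloaded it would have been 18.9 V.)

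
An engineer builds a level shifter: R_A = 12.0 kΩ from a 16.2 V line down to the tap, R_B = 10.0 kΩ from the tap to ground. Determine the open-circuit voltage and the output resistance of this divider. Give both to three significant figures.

V_th = 7.36 V, R_th = 5.45 kΩ

V_th is the open-circuit tap voltage: 16.2 × 10.0/(12.0 + 10.0) = 7.36 V.
With the supply zeroed, R_A and R_B appear in parallel from the tap: R_th = R_A‖R_B = (12.0 × 10.0)/22.00 = 5.45 kΩ.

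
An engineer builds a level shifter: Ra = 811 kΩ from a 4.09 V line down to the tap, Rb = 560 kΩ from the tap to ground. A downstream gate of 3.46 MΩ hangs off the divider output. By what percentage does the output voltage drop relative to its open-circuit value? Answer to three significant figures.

Unloaded V = 4.09 × 560/1371 = 1.6706 V.
Loaded: Rb‖R_L = 482.0 kΩ, giving V = 4.09 × 482.0/1293 = 1.5246 V.
Drop = (1.6706 − 1.5246) / 1.6706 = 8.74 %.

8.74 %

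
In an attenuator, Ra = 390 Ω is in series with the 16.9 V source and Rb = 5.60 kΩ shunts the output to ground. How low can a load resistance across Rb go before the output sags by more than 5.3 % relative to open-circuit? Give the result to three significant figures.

R_L(min) ≈ 6.51 kΩ

Output resistance R_th = Ra‖Rb = (390 × 5600)/5990 = 364.6 Ω.
The fractional drop is R_th/(R_th + R_L); requiring this ≤ 0.0530 gives R_L ≥ R_th(1/0.0530 − 1) = 364.6 × 17.87 = 6.51 kΩ.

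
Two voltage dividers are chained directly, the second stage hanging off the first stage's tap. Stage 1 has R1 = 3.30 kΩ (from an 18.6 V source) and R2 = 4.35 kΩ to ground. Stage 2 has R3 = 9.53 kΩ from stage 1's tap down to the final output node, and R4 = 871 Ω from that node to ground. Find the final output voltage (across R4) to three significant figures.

V_out ≈ 0.750 V

Stage 2 presents R3+R4 = 10400 Ω as a load on stage 1's tap.
Stage 1's lower leg becomes R2‖(R3+R4) = 3067 Ω, so V_mid = 18.6 × 3067/6367 = 8.960 V.
Stage 2 is itself unloaded: V_out = V_mid × R4/(R3+R4) = 8.960 × 871/10400 = 0.750 V.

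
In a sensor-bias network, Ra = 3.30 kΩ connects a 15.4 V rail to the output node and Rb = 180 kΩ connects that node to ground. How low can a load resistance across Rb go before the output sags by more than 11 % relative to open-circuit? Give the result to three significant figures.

R_L(min) ≈ 26.2 kΩ

Output resistance R_th = Ra‖Rb = (3.30 × 180)/183.3 = 3.241 kΩ.
The fractional drop is R_th/(R_th + R_L); requiring this ≤ 0.110 gives R_L ≥ R_th(1/0.110 − 1) = 3.241 × 8.091 = 26.2 kΩ.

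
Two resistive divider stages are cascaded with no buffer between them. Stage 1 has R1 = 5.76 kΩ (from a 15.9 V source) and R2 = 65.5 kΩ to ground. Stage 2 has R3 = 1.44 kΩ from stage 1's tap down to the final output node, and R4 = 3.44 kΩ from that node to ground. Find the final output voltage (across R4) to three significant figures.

V_out ≈ 4.94 V

Stage 2 presents R3+R4 = 4.880 kΩ as a load on stage 1's tap.
Stage 1's lower leg becomes R2‖(R3+R4) = 4.542 kΩ, so V_mid = 15.9 × 4.542/10.30 = 7.010 V.
Stage 2 is itself unloaded: V_out = V_mid × R4/(R3+R4) = 7.010 × 3.44/4.880 = 4.94 V.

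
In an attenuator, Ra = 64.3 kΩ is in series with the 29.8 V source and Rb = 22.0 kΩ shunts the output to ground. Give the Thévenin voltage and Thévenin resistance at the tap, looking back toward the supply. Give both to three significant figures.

V_th is the open-circuit tap voltage: 29.8 × 22.0/(64.3 + 22.0) = 7.60 V.
With the supply zeroed, Ra and Rb appear in parallel from the tap: R_th = Ra‖Rb = (64.3 × 22.0)/86.30 = 16.4 kΩ.

V_th = 7.60 V, R_th = 16.4 kΩ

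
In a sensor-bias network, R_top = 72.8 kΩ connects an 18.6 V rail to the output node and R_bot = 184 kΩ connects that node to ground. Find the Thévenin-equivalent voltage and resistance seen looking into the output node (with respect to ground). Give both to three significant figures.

V_th = 13.3 V, R_th = 52.2 kΩ

V_th is the open-circuit tap voltage: 18.6 × 184/(72.8 + 184) = 13.3 V.
With the supply zeroed, R_top and R_bot appear in parallel from the tap: R_th = R_top‖R_bot = (72.8 × 184)/256.8 = 52.2 kΩ.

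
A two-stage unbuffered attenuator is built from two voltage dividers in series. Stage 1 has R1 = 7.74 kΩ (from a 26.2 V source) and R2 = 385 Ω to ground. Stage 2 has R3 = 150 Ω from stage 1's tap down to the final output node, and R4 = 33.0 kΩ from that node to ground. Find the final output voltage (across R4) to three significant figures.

V_out ≈ 1.22 V

Stage 2 presents R3+R4 = 33150 Ω as a load on stage 1's tap.
Stage 1's lower leg becomes R2‖(R3+R4) = 380.6 Ω, so V_mid = 26.2 × 380.6/8121 = 1.228 V.
Stage 2 is itself unloaded: V_out = V_mid × R4/(R3+R4) = 1.228 × 33000/33150 = 1.22 V.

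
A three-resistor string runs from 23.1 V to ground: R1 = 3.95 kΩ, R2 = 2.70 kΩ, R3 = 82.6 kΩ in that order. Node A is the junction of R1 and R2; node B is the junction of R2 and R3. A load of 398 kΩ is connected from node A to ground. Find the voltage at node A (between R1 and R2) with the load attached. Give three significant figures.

Below node A the series string R2+R3 = 85.30 kΩ sits in parallel with the 398 kΩ load: 70.24 kΩ.
V_A = 23.1 × 70.24/(3.95 + 70.24) = 21.9 V.

V ≈ 21.9 V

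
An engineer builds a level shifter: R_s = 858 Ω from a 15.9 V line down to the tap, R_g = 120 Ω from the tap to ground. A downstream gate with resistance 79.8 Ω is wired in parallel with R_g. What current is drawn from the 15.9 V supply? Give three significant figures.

R_g‖R_L = 47.93 Ω, so the source sees R_s + R_g‖R_L = 905.9 Ω.
I = 15.9 V / 905.9 Ω = 17.6 mA.

I ≈ 17.6 mA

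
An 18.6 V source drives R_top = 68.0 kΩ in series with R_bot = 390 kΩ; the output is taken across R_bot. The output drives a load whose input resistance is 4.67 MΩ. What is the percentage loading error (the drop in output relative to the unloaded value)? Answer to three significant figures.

1.22 %

The divider's output (Thévenin) resistance is R_top‖R_bot = 57.90 kΩ.
Fractional drop under load = R_th/(R_th + R_L) = 57.90 / (57.90 + 4670) = 0.01225.
So the output falls by 1.22 %.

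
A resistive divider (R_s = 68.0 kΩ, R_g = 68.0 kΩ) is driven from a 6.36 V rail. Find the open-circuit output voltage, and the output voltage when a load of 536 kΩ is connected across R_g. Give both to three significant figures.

Unloaded: 3.18 V; loaded: 2.99 V

Open-circuit: V = 6.36 × 68.0/(68.0 + 68.0) = 3.18 V.
With the load, R_g becomes R_g‖R_L = 60.34 kΩ, so V = 6.36 × 60.34/128.3 = 2.99 V.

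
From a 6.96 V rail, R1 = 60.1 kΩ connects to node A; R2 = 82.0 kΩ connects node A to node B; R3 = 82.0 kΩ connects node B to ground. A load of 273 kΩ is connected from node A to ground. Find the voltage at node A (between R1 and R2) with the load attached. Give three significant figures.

Below node A the series string R2+R3 = 164.0 kΩ sits in parallel with the 273 kΩ load: 102.5 kΩ.
V_A = 6.96 × 102.5/(60.1 + 102.5) = 4.39 V.

V ≈ 4.39 V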